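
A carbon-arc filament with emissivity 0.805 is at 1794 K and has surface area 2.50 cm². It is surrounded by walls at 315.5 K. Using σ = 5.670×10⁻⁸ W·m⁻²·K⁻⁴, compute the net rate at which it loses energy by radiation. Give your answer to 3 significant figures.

Net loss ≈ 118 W

Area A = 2.50 cm² = 2.50×10⁻⁴ m².
Net radiated power P_net = εσA(T⁴ − T₀⁴) = 0.805×5.670×10⁻⁸×2.50×10⁻⁴×(1794⁴ − 315.5⁴).
T⁴ − T₀⁴ = 1.03583×10¹³ − 9.90826×10⁹ = 1.03484×10¹³ K⁴, so P_net = 118 W.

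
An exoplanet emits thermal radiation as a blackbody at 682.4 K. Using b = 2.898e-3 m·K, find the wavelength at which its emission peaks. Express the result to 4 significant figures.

Wien's displacement law: λ_max = b/T = (2.898×10⁻³ m·K)/(682.4 K) = 4.2468×10⁻⁶ m.
That is 4.247 μm, in the infrared range.

λ_max ≈ 4.247 μm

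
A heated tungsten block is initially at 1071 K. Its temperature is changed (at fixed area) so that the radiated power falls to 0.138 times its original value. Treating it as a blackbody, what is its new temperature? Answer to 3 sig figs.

T₂ ≈ 653 K

P ∝ T⁴, so T₂/T₁ = (P₂/P₁)^(1/4) = (0.138)^(1/4) = 0.609494.
T₂ = 1071 × 0.609494 = 653 K.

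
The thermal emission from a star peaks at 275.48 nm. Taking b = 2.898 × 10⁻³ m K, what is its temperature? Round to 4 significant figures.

Wien's law gives T = b/λ_max = (2.898×10⁻³ m·K)/(2.7548×10⁻⁷ m) = 1.052×10⁴ K.

T ≈ 1.052×10⁴ K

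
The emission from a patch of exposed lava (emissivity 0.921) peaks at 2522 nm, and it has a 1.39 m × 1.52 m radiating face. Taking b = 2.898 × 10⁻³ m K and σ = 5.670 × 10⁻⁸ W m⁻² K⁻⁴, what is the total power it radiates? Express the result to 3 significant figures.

P ≈ 1.92×10⁵ W

Wien's law: T = b/λ_max = 2.898×10⁻³/2.522×10⁻⁶ = 1149.09 K.
Area A = 1.39 × 1.52 = 2.1128 m².
Then P = εσAT⁴ = 0.921×5.670×10⁻⁸×2.1128×(1149.09)⁴ = 1.92×10⁵ W.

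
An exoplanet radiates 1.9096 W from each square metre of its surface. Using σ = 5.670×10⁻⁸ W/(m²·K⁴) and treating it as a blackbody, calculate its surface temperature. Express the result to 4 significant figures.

I = σT⁴, so T = (I/σ)^(1/4) = (1.9096/(5.670×10⁻⁸))^(1/4) = 76.18 K.

T ≈ 76.18 K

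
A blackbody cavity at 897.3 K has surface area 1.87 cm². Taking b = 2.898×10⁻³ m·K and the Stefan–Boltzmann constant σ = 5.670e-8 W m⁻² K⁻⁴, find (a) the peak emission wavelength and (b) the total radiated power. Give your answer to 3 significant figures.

λ_max ≈ 3.23 μm; P ≈ 6.87 W

(a) λ_max = b/T = 2.898×10⁻³/897.3 = 3.230×10⁻⁶ m = 3.23 μm.
Area A = 1.87 cm² = 1.87×10⁻⁴ m².
(b) P = σAT⁴ = 5.670×10⁻⁸×1.87×10⁻⁴×(897.3)⁴ = 6.87 W.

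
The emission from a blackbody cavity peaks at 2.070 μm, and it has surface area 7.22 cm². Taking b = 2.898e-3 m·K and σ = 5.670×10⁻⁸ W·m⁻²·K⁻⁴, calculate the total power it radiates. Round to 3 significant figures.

Wien's law: T = b/λ_max = 2.898×10⁻³/2.070×10⁻⁶ = 1400.00 K.
Area A = 7.22 cm² = 7.22×10⁻⁴ m².
Then P = σAT⁴ = 5.670×10⁻⁸×7.22×10⁻⁴×(1400.00)⁴ = 157 W.

P ≈ 157 W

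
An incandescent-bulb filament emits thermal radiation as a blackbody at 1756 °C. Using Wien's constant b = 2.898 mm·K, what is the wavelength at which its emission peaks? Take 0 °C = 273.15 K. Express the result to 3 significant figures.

λ_max ≈ 1.43 μm

T = 1756 °C + 273.15 = 2029.15 K.
Wien's displacement law: λ_max = b/T = (2.898×10⁻³ m·K)/(2029.15 K) = 1.428×10⁻⁶ m.
That is 1.43 μm, in the infrared range.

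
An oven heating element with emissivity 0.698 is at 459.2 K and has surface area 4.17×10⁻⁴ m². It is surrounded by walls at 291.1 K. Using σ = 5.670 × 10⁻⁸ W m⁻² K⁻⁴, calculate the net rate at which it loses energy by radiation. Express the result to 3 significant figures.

Net loss ≈ 0.615 W

Area A = 4.17×10⁻⁴ m².
Net radiated power P_net = εσA(T⁴ − T₀⁴) = 0.698×5.670×10⁻⁸×4.17×10⁻⁴×(459.2⁴ − 291.1⁴).
T⁴ − T₀⁴ = 4.44639×10¹⁰ − 7.18073×10⁹ = 3.72832×10¹⁰ K⁴, so P_net = 0.615 W.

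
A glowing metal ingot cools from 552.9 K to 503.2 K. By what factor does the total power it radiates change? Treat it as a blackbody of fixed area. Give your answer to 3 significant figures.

P₂/P₁ ≈ 0.686

P ∝ T⁴, so P₂/P₁ = (T₂/T₁)⁴ = (503.2/552.9)⁴ = (0.910110)⁴ = 0.686.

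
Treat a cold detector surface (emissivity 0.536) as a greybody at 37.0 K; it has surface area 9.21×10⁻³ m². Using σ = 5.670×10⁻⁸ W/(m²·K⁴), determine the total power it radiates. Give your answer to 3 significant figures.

Area A = 9.21×10⁻³ m².
P = εσAT⁴ = 0.536 × 5.670×10⁻⁸ × 9.21×10⁻³ × (37.0)⁴ = 5.25×10⁻⁴ W.

P ≈ 5.25×10⁻⁴ W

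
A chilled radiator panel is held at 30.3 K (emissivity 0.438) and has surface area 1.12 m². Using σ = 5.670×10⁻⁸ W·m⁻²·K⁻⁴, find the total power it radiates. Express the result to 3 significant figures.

P ≈ 0.0234 W

Area A = 1.12 m².
P = εσAT⁴ = 0.438 × 5.670×10⁻⁸ × 1.12 × (30.3)⁴ = 0.0234 W.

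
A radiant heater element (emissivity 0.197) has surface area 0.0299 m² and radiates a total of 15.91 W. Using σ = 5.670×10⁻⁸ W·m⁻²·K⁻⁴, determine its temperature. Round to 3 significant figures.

T ≈ 467 K

Area A = 0.0299 m².
P = εσAT⁴ ⇒ T = (P/(εσA))^(1/4) = (15.91/(0.197×5.670×10⁻⁸×0.0299))^(1/4) = 467 K.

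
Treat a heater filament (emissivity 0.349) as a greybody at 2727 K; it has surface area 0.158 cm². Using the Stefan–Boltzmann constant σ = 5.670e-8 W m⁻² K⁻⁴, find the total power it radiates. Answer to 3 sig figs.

Area A = 0.158 cm² = 1.58×10⁻⁵ m².
P = εσAT⁴ = 0.349 × 5.670×10⁻⁸ × 1.58×10⁻⁵ × (2727)⁴ = 17.3 W.

P ≈ 17.3 W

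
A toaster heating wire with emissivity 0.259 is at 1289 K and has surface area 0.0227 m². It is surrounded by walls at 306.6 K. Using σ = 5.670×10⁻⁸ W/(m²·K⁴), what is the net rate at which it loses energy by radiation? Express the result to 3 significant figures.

Area A = 0.0227 m².
Net radiated power P_net = εσA(T⁴ − T₀⁴) = 0.259×5.670×10⁻⁸×0.0227×(1289⁴ − 306.6⁴).
T⁴ − T₀⁴ = 2.76065×10¹² − 8.83667×10⁹ = 2.75181×10¹² K⁴, so P_net = 917 W.

Net loss ≈ 917 W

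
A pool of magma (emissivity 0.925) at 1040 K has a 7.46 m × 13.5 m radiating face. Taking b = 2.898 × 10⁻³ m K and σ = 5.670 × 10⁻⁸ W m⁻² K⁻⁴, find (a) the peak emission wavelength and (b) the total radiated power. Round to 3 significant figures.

(a) λ_max = b/T = 2.898×10⁻³/1040 = 2.787×10⁻⁶ m = 2.79×10³ nm.
Area A = 7.46 × 13.5 = 100.71 m².
(b) P = εσAT⁴ = 0.925×5.670×10⁻⁸×100.71×(1040)⁴ = 6.18×10⁶ W.

λ_max ≈ 2.79×10³ nm; P ≈ 6.18×10⁶ W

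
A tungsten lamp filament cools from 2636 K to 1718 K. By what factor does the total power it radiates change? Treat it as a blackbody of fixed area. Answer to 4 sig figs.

P ∝ T⁴, so P₂/P₁ = (T₂/T₁)⁴ = (1718/2636)⁴ = (0.651745)⁴ = 0.1804.

P₂/P₁ ≈ 0.1804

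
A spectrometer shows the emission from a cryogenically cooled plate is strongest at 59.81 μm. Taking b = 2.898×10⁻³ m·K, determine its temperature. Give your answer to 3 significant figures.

T ≈ 48.5 K

Wien's law gives T = b/λ_max = (2.898×10⁻³ m·K)/(5.981×10⁻⁵ m) = 48.5 K.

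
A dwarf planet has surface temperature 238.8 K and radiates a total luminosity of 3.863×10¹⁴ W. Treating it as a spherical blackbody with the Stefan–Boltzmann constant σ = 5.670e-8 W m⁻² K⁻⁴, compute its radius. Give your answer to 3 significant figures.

L = 4πR²σT⁴ ⇒ R = √(L/(4πσT⁴)).
σT⁴ = 184.383 W/m², so R = √(3.863×10¹⁴/(4π×184.383)) = 4.08×10⁵ m.

R ≈ 4.08×10⁵ m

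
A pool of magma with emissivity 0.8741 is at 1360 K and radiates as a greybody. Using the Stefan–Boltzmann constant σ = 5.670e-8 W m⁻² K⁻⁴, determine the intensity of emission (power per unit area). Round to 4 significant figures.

Stefan–Boltzmann: I = εσT⁴ = 0.8741 × 5.670×10⁻⁸ × (1360)⁴ = 1.696×10⁵ W/m².

I ≈ 1.696×10⁵ W/m²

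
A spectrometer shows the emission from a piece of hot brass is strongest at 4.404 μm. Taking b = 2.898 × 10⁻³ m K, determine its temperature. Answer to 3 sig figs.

T ≈ 658 K

Wien's law gives T = b/λ_max = (2.898×10⁻³ m·K)/(4.404×10⁻⁶ m) = 658 K.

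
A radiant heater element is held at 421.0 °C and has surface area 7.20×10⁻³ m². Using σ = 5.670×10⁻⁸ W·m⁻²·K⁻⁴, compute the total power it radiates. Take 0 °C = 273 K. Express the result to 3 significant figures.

P ≈ 94.7 W

T = 421.0 °C + 273 = 694.0 K.
Area A = 7.20×10⁻³ m².
P = σAT⁴ = 5.670×10⁻⁸ × 7.20×10⁻³ × (694.0)⁴ = 94.7 W.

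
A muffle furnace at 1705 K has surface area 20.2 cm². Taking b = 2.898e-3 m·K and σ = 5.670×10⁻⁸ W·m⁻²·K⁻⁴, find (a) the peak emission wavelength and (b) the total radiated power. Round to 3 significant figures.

(a) λ_max = b/T = 2.898×10⁻³/1705 = 1.700×10⁻⁶ m = 1.70×10³ nm.
Area A = 20.2 cm² = 2.02×10⁻³ m².
(b) P = σAT⁴ = 5.670×10⁻⁸×2.02×10⁻³×(1705)⁴ = 968 W.

λ_max ≈ 1.70×10³ nm; P ≈ 968 W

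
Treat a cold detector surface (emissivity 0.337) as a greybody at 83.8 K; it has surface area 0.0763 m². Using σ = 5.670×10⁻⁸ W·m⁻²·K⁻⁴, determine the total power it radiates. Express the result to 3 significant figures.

Area A = 0.0763 m².
P = εσAT⁴ = 0.337 × 5.670×10⁻⁸ × 0.0763 × (83.8)⁴ = 0.0719 W.

P ≈ 0.0719 W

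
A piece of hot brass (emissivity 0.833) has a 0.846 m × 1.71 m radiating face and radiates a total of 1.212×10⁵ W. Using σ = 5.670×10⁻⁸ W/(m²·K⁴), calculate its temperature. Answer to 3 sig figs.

Area A = 0.846 × 1.71 = 1.44666 m².
P = εσAT⁴ ⇒ T = (P/(εσA))^(1/4) = (1.212×10⁵/(0.833×5.670×10⁻⁸×1.44666))^(1/4) = 1.15×10³ K.

T ≈ 1.15×10³ K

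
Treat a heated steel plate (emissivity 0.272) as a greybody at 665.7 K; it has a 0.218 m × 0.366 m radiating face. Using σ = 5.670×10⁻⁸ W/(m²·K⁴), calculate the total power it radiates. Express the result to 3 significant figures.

P ≈ 242 W

Area A = 0.218 × 0.366 = 0.079788 m².
P = εσAT⁴ = 0.272 × 5.670×10⁻⁸ × 0.079788 × (665.7)⁴ = 242 W.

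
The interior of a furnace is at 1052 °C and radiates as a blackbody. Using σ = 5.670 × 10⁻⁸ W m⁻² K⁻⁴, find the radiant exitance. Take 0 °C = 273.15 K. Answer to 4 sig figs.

I ≈ 1.748×10⁵ W/m²

T = 1052 °C + 273.15 = 1325.15 K.
Stefan–Boltzmann: I = σT⁴ = 5.670×10⁻⁸ × (1325.15)⁴ = 1.748×10⁵ W/m².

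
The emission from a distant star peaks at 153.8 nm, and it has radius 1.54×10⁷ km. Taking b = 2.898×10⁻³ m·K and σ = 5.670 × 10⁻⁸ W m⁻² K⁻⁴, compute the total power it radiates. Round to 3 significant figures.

P ≈ 2.13×10³¹ W

Wien's law: T = b/λ_max = 2.898×10⁻³/1.538×10⁻⁷ = 18842.7 K.
Surface area A = 4πR² = 4π(1.54×10¹⁰ m)² = 2.98024×10²¹ m².
Then P = σAT⁴ = 5.670×10⁻⁸×2.98024×10²¹×(18842.7)⁴ = 2.13×10³¹ W.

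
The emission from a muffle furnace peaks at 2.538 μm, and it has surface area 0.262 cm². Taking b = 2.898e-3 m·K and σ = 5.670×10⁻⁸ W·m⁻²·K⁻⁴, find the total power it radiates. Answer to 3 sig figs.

Wien's law: T = b/λ_max = 2.898×10⁻³/2.538×10⁻⁶ = 1141.84 K.
Area A = 0.262 cm² = 2.62×10⁻⁵ m².
Then P = σAT⁴ = 5.670×10⁻⁸×2.62×10⁻⁵×(1141.84)⁴ = 2.53 W.

P ≈ 2.53 W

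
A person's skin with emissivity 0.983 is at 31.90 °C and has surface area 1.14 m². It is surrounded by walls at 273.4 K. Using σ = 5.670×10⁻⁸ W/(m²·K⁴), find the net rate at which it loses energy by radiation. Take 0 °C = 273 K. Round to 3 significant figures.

Net loss ≈ 194 W

T = 31.90 °C + 273 = 304.90 K.
Area A = 1.14 m².
Net radiated power P_net = εσA(T⁴ − T₀⁴) = 0.983×5.670×10⁻⁸×1.14×(304.90⁴ − 273.4⁴).
T⁴ − T₀⁴ = 8.64231×10⁹ − 5.58720×10⁹ = 3.05511×10⁹ K⁴, so P_net = 194 W.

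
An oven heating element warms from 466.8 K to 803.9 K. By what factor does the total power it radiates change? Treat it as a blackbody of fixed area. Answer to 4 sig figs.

P₂/P₁ ≈ 8.796

P ∝ T⁴, so P₂/P₁ = (T₂/T₁)⁴ = (803.9/466.8)⁴ = (1.72215)⁴ = 8.796.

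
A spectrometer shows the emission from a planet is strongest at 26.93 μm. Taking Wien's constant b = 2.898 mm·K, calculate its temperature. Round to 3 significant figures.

T ≈ 108 K

Wien's law gives T = b/λ_max = (2.898×10⁻³ m·K)/(2.693×10⁻⁵ m) = 108 K.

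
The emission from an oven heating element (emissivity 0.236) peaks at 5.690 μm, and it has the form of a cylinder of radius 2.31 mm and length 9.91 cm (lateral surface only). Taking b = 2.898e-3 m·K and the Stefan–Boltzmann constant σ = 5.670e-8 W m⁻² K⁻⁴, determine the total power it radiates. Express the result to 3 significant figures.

Wien's law: T = b/λ_max = 2.898×10⁻³/5.690×10⁻⁶ = 509.315 K.
Lateral area A = 2πrL = 2π×2.31×10⁻³×0.0991 = 1.43835×10⁻³ m².
Then P = εσAT⁴ = 0.236×5.670×10⁻⁸×1.43835×10⁻³×(509.315)⁴ = 1.30 W.

P ≈ 1.30 W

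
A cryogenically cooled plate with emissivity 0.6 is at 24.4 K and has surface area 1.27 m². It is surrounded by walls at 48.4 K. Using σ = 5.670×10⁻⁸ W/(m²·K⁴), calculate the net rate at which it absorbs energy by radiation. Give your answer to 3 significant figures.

Net gain ≈ 0.222 W

Area A = 1.27 m².
Net radiated power P_net = εσA(T⁴ − T₀⁴) = 0.6×5.670×10⁻⁸×1.27×(24.4⁴ − 48.4⁴).
T⁴ − T₀⁴ = 3.54454×10⁵ − 5.48759×10⁶ = -5.13314×10⁶ K⁴, so P_net = -0.222 W — negative, meaning a net gain of 0.222 W.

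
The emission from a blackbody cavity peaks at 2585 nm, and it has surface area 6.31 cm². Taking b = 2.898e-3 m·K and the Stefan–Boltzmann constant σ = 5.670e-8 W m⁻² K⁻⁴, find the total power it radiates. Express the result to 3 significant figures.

Wien's law: T = b/λ_max = 2.898×10⁻³/2.585×10⁻⁶ = 1121.08 K.
Area A = 6.31 cm² = 6.31×10⁻⁴ m².
Then P = σAT⁴ = 5.670×10⁻⁸×6.31×10⁻⁴×(1121.08)⁴ = 56.5 W.

P ≈ 56.5 W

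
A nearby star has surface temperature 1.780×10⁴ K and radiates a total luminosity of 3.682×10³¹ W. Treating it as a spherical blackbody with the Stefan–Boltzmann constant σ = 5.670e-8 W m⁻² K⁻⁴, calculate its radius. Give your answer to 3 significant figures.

R ≈ 2.27×10¹⁰ m

L = 4πR²σT⁴ ⇒ R = √(L/(4πσT⁴)).
σT⁴ = 5.69198×10⁹ W/m², so R = √(3.682×10³¹/(4π×5.69198×10⁹)) = 2.27×10¹⁰ m.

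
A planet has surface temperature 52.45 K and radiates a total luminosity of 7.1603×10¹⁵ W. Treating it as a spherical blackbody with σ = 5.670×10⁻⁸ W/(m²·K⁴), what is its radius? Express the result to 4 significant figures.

L = 4πR²σT⁴ ⇒ R = √(L/(4πσT⁴)).
σT⁴ = 0.429106 W/m², so R = √(7.1603×10¹⁵/(4π×0.429106)) = 3.644×10⁷ m.

R ≈ 3.644×10⁷ m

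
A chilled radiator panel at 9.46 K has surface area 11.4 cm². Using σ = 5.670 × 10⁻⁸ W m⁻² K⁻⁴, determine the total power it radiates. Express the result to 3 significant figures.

Area A = 11.4 cm² = 1.14×10⁻³ m².
P = σAT⁴ = 5.670×10⁻⁸ × 1.14×10⁻³ × (9.46)⁴ = 5.18×10⁻⁷ W.

P ≈ 5.18×10⁻⁷ W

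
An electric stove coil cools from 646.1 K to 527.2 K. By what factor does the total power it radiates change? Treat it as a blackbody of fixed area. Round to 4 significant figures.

P ∝ T⁴, so P₂/P₁ = (T₂/T₁)⁴ = (527.2/646.1)⁴ = (0.815973)⁴ = 0.4433.

P₂/P₁ ≈ 0.4433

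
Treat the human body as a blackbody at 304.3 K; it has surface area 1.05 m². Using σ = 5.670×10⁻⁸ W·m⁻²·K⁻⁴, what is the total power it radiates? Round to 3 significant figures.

Area A = 1.05 m².
P = σAT⁴ = 5.670×10⁻⁸ × 1.05 × (304.3)⁴ = 510 W.

P ≈ 510 W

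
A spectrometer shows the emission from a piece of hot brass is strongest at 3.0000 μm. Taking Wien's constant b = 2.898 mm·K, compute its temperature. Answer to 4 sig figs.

T ≈ 966.0 K

Wien's law gives T = b/λ_max = (2.898×10⁻³ m·K)/(3.0000×10⁻⁶ m) = 966.0 K.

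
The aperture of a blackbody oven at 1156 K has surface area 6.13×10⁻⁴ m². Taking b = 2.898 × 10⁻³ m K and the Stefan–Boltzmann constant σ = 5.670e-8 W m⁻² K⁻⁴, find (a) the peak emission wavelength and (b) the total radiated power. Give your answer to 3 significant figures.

(a) λ_max = b/T = 2.898×10⁻³/1156 = 2.507×10⁻⁶ m = 2.51×10³ nm.
Area A = 6.13×10⁻⁴ m².
(b) P = σAT⁴ = 5.670×10⁻⁸×6.13×10⁻⁴×(1156)⁴ = 62.1 W.

λ_max ≈ 2.51×10³ nm; P ≈ 62.1 W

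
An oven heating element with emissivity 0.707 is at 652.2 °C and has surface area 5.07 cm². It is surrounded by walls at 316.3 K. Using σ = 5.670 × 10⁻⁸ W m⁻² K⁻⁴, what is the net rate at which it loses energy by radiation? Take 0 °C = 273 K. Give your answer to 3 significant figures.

Net loss ≈ 14.7 W

T = 652.2 °C + 273 = 925.2 K.
Area A = 5.07 cm² = 5.07×10⁻⁴ m².
Net radiated power P_net = εσA(T⁴ − T₀⁴) = 0.707×5.670×10⁻⁸×5.07×10⁻⁴×(925.2⁴ − 316.3⁴).
T⁴ − T₀⁴ = 7.32728×10¹¹ − 1.00091×10¹⁰ = 7.22719×10¹¹ K⁴, so P_net = 14.7 W.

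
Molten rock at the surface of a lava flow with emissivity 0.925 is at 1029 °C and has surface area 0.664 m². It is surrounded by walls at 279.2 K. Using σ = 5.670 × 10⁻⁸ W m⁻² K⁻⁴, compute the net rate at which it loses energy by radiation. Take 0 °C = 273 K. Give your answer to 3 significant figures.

T = 1029 °C + 273 = 1302 K.
Area A = 0.664 m².
Net radiated power P_net = εσA(T⁴ − T₀⁴) = 0.925×5.670×10⁻⁸×0.664×(1302⁴ − 279.2⁴).
T⁴ − T₀⁴ = 2.87372×10¹² − 6.07661×10⁹ = 2.86764×10¹² K⁴, so P_net = 9.99×10⁴ W.

Net loss ≈ 9.99×10⁴ W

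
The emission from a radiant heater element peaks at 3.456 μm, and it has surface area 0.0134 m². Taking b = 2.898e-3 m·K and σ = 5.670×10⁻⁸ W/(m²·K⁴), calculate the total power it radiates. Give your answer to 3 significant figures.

Wien's law: T = b/λ_max = 2.898×10⁻³/3.456×10⁻⁶ = 838.542 K.
Area A = 0.0134 m².
Then P = σAT⁴ = 5.670×10⁻⁸×0.0134×(838.542)⁴ = 376 W.

P ≈ 376 W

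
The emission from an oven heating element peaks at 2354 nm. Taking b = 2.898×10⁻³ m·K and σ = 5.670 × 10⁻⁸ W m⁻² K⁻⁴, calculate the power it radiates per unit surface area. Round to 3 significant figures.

I ≈ 1.30×10⁵ W/m²

Wien's law: T = b/λ_max = 2.898×10⁻³/2.354×10⁻⁶ = 1231.10 K.
Then I = σT⁴ = 5.670×10⁻⁸×(1231.10)⁴ = 1.30×10⁵ W/m².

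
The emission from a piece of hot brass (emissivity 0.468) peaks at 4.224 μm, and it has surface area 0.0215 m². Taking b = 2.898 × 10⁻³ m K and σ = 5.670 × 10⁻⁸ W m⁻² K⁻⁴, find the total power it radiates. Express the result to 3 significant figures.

P ≈ 126 W

Wien's law: T = b/λ_max = 2.898×10⁻³/4.224×10⁻⁶ = 686.080 K.
Area A = 0.0215 m².
Then P = εσAT⁴ = 0.468×5.670×10⁻⁸×0.0215×(686.080)⁴ = 126 W.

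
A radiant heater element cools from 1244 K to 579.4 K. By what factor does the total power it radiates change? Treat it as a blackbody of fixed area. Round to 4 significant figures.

P ∝ T⁴, so P₂/P₁ = (T₂/T₁)⁴ = (579.4/1244)⁴ = (0.465756)⁴ = 0.04706.

P₂/P₁ ≈ 0.04706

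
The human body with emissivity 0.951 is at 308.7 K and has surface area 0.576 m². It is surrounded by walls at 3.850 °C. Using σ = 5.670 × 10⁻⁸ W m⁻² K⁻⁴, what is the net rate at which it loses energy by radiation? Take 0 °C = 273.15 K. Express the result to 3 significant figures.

Surroundings: T = 3.850 °C + 273.15 = 277.000 K.
Area A = 0.576 m².
Net radiated power P_net = εσA(T⁴ − T₀⁴) = 0.951×5.670×10⁻⁸×0.576×(308.7⁴ − 277.000⁴).
T⁴ − T₀⁴ = 9.08127×10⁹ − 5.88734×10⁹ = 3.19393×10⁹ K⁴, so P_net = 99.2 W.

Net loss ≈ 99.2 W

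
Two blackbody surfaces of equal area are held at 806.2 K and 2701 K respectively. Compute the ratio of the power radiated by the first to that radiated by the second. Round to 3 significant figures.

P₁/P₂ ≈ 7.94×10⁻³

With equal areas, P₁/P₂ = (T₁/T₂)⁴ = (806.2/2701)⁴ = 7.94×10⁻³.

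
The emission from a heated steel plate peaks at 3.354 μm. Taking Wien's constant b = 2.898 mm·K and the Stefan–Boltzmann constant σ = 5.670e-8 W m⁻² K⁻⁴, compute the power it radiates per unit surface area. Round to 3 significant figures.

Wien's law: T = b/λ_max = 2.898×10⁻³/3.354×10⁻⁶ = 864.043 K.
Then I = σT⁴ = 5.670×10⁻⁸×(864.043)⁴ = 3.16×10⁴ W/m².

I ≈ 3.16×10⁴ W/m²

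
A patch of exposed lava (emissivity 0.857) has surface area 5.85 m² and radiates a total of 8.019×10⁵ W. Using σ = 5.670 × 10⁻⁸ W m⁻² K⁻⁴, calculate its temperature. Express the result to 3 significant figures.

Area A = 5.85 m².
P = εσAT⁴ ⇒ T = (P/(εσA))^(1/4) = (8.019×10⁵/(0.857×5.670×10⁻⁸×5.85))^(1/4) = 1.30×10³ K.

T ≈ 1.30×10³ K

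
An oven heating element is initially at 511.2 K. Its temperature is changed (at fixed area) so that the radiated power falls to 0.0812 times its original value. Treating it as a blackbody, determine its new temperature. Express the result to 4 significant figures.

P ∝ T⁴, so T₂/T₁ = (P₂/P₁)^(1/4) = (0.0812)^(1/4) = 0.533813.
T₂ = 511.2 × 0.533813 = 272.9 K.

T₂ ≈ 272.9 K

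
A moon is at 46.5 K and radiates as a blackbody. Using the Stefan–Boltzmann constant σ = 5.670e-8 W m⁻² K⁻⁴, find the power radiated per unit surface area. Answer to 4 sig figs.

I ≈ 0.2651 W/m²

Stefan–Boltzmann: I = σT⁴ = 5.670×10⁻⁸ × (46.5)⁴ = 0.2651 W/m².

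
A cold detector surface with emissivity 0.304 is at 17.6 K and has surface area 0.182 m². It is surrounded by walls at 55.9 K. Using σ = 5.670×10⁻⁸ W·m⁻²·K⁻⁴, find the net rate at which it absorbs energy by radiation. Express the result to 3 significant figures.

Area A = 0.182 m².
Net radiated power P_net = εσA(T⁴ − T₀⁴) = 0.304×5.670×10⁻⁸×0.182×(17.6⁴ − 55.9⁴).
T⁴ − T₀⁴ = 95951.3 − 9.76444×10⁶ = -9.66849×10⁶ K⁴, so P_net = -0.0303 W — negative, meaning a net gain of 0.0303 W.

Net gain ≈ 0.0303 W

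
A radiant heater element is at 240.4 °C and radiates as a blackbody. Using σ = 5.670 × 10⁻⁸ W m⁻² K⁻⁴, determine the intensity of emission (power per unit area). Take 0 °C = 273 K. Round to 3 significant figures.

T = 240.4 °C + 273 = 513.4 K.
Stefan–Boltzmann: I = σT⁴ = 5.670×10⁻⁸ × (513.4)⁴ = 3.94×10³ W/m².

I ≈ 3.94×10³ W/m²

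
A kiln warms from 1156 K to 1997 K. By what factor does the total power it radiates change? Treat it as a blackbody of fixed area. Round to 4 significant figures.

P ∝ T⁴, so P₂/P₁ = (T₂/T₁)⁴ = (1997/1156)⁴ = (1.72751)⁴ = 8.906.

P₂/P₁ ≈ 8.906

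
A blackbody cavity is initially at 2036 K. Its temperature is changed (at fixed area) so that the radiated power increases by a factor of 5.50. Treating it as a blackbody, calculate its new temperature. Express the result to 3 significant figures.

P ∝ T⁴, so T₂/T₁ = (P₂/P₁)^(1/4) = (5.50)^(1/4) = 1.53141.
T₂ = 2036 × 1.53141 = 3.12×10³ K.

T₂ ≈ 3.12×10³ K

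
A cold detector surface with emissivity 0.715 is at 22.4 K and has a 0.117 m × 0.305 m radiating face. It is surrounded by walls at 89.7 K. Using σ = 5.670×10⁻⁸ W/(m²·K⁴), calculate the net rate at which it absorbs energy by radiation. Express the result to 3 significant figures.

Area A = 0.117 × 0.305 = 0.035685 m².
Net radiated power P_net = εσA(T⁴ − T₀⁴) = 0.715×5.670×10⁻⁸×0.035685×(22.4⁴ − 89.7⁴).
T⁴ − T₀⁴ = 2.51763×10⁵ − 6.47396×10⁷ = -6.44878×10⁷ K⁴, so P_net = -0.0933 W — negative, meaning a net gain of 0.0933 W.

Net gain ≈ 0.0933 W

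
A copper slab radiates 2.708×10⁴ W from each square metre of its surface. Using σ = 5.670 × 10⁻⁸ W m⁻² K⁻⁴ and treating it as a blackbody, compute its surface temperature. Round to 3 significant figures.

T ≈ 831 K

I = σT⁴, so T = (I/σ)^(1/4) = (2.708×10⁴/(5.670×10⁻⁸))^(1/4) = 831 K.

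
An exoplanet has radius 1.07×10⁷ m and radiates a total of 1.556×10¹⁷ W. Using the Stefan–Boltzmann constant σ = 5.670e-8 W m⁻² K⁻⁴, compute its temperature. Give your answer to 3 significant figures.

T ≈ 209 K

Surface area A = 4πR² = 4π(1.07×10⁷ m)² = 1.43872×10¹⁵ m².
P = σAT⁴ ⇒ T = (P/(σA))^(1/4) = (1.556×10¹⁷/(5.670×10⁻⁸×1.43872×10¹⁵))^(1/4) = 209 K.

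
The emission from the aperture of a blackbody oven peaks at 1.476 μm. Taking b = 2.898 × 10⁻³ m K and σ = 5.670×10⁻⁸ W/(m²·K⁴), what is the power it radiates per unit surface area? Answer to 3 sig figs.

Wien's law: T = b/λ_max = 2.898×10⁻³/1.476×10⁻⁶ = 1963.41 K.
Then I = σT⁴ = 5.670×10⁻⁸×(1963.41)⁴ = 8.43×10⁵ W/m².

I ≈ 8.43×10⁵ W/m²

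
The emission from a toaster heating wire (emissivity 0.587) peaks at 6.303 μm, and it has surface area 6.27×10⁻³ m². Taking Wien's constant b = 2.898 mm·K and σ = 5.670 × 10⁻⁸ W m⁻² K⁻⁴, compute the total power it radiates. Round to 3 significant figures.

Wien's law: T = b/λ_max = 2.898×10⁻³/6.303×10⁻⁶ = 459.781 K.
Area A = 6.27×10⁻³ m².
Then P = εσAT⁴ = 0.587×5.670×10⁻⁸×6.27×10⁻³×(459.781)⁴ = 9.33 W.

P ≈ 9.33 W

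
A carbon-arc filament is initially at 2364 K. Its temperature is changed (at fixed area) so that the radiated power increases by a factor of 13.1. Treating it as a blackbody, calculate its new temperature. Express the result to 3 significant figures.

T₂ ≈ 4.50×10³ K

P ∝ T⁴, so T₂/T₁ = (P₂/P₁)^(1/4) = (13.1)^(1/4) = 1.90247.
T₂ = 2364 × 1.90247 = 4.50×10³ K.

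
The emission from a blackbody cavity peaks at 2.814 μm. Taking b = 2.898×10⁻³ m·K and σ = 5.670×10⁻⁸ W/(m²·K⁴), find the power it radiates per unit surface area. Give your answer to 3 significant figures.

Wien's law: T = b/λ_max = 2.898×10⁻³/2.814×10⁻⁶ = 1029.85 K.
Then I = σT⁴ = 5.670×10⁻⁸×(1029.85)⁴ = 6.38×10⁴ W/m².

I ≈ 6.38×10⁴ W/m²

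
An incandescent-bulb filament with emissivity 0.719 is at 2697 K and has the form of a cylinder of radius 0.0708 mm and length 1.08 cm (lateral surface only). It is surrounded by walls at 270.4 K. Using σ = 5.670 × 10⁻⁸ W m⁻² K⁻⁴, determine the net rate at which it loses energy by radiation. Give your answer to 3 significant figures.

Net loss ≈ 10.4 W

Lateral area A = 2πrL = 2π×7.08×10⁻⁵×0.0108 = 4.80437×10⁻⁶ m².
Net radiated power P_net = εσA(T⁴ − T₀⁴) = 0.719×5.670×10⁻⁸×4.80437×10⁻⁶×(2697⁴ − 270.4⁴).
T⁴ − T₀⁴ = 5.29083×10¹³ − 5.34597×10⁹ = 5.29030×10¹³ K⁴, so P_net = 10.4 W.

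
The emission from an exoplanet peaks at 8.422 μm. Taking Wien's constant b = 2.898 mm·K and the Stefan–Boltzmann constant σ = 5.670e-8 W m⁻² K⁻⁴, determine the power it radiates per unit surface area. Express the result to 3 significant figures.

Wien's law: T = b/λ_max = 2.898×10⁻³/8.422×10⁻⁶ = 344.099 K.
Then I = σT⁴ = 5.670×10⁻⁸×(344.099)⁴ = 795 W/m².

I ≈ 795 W/m²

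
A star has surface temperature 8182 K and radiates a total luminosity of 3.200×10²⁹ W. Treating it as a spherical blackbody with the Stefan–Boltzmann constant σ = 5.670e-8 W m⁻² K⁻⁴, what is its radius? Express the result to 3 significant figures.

R ≈ 1.00×10¹⁰ m

L = 4πR²σT⁴ ⇒ R = √(L/(4πσT⁴)).
σT⁴ = 2.54110×10⁸ W/m², so R = √(3.200×10²⁹/(4π×2.54110×10⁸)) = 1.00×10¹⁰ m.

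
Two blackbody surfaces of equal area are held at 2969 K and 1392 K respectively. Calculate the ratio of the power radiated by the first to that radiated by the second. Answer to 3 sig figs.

With equal areas, P₁/P₂ = (T₁/T₂)⁴ = (2969/1392)⁴ = 20.7.

P₁/P₂ ≈ 20.7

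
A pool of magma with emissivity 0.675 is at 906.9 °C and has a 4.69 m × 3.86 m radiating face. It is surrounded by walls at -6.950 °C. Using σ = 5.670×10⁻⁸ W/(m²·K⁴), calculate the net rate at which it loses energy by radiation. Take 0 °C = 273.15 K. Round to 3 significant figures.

Net loss ≈ 1.34×10⁶ W

T = 906.9 °C + 273.15 = 1180.05 K.
Surroundings: T = -6.950 °C + 273.15 = 266.200 K.
Area A = 4.69 × 3.86 = 18.1034 m².
Net radiated power P_net = εσA(T⁴ − T₀⁴) = 0.675×5.670×10⁻⁸×18.1034×(1180.05⁴ − 266.200⁴).
T⁴ − T₀⁴ = 1.93911×10¹² − 5.02149×10⁹ = 1.93409×10¹² K⁴, so P_net = 1.34×10⁶ W.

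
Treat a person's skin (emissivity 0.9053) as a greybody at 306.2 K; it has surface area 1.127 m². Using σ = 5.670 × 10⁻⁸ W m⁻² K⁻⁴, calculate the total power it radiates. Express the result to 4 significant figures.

P ≈ 508.5 W

Area A = 1.127 m².
P = εσAT⁴ = 0.9053 × 5.670×10⁻⁸ × 1.127 × (306.2)⁴ = 508.5 W.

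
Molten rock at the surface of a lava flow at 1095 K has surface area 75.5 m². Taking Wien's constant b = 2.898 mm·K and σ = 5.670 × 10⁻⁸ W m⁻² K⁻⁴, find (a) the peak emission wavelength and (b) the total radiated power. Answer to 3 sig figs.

λ_max ≈ 2.65 μm; P ≈ 6.15×10⁶ W

(a) λ_max = b/T = 2.898×10⁻³/1095 = 2.647×10⁻⁶ m = 2.65 μm.
Area A = 75.5 m².
(b) P = σAT⁴ = 5.670×10⁻⁸×75.5×(1095)⁴ = 6.15×10⁶ W.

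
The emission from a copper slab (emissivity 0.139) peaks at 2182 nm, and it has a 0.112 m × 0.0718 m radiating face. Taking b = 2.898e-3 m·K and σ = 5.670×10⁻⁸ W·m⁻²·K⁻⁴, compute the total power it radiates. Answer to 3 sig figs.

Wien's law: T = b/λ_max = 2.898×10⁻³/2.182×10⁻⁶ = 1328.14 K.
Area A = 0.112 × 0.0718 = 8.0416×10⁻³ m².
Then P = εσAT⁴ = 0.139×5.670×10⁻⁸×8.0416×10⁻³×(1328.14)⁴ = 197 W.

P ≈ 197 W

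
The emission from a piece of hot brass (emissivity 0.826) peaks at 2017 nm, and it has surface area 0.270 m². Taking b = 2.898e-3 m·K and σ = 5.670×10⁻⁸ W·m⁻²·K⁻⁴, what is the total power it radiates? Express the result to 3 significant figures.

Wien's law: T = b/λ_max = 2.898×10⁻³/2.017×10⁻⁶ = 1436.79 K.
Area A = 0.270 m².
Then P = εσAT⁴ = 0.826×5.670×10⁻⁸×0.270×(1436.79)⁴ = 5.39×10⁴ W.

P ≈ 5.39×10⁴ W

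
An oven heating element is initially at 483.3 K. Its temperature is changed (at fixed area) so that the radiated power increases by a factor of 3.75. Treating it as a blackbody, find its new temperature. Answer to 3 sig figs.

T₂ ≈ 673 K

P ∝ T⁴, so T₂/T₁ = (P₂/P₁)^(1/4) = (3.75)^(1/4) = 1.39158.
T₂ = 483.3 × 1.39158 = 673 K.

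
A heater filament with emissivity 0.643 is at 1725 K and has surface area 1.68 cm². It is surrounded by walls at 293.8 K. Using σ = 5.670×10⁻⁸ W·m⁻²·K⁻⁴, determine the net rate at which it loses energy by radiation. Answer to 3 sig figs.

Area A = 1.68 cm² = 1.68×10⁻⁴ m².
Net radiated power P_net = εσA(T⁴ − T₀⁴) = 0.643×5.670×10⁻⁸×1.68×10⁻⁴×(1725⁴ − 293.8⁴).
T⁴ − T₀⁴ = 8.85434×10¹² − 7.45087×10⁹ = 8.84689×10¹² K⁴, so P_net = 54.2 W.

Net loss ≈ 54.2 W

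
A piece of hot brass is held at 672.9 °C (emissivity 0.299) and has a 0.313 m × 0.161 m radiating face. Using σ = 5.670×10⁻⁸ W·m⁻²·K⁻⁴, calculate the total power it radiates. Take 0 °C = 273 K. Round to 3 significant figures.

T = 672.9 °C + 273 = 945.9 K.
Area A = 0.313 × 0.161 = 0.050393 m².
P = εσAT⁴ = 0.299 × 5.670×10⁻⁸ × 0.050393 × (945.9)⁴ = 684 W.

P ≈ 684 W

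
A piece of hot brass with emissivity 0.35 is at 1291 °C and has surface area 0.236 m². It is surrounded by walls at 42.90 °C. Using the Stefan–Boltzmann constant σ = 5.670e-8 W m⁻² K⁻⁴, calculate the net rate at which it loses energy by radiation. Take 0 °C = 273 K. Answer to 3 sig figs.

T = 1291 °C + 273 = 1564 K.
Surroundings: T = 42.90 °C + 273 = 315.90 K.
Area A = 0.236 m².
Net radiated power P_net = εσA(T⁴ − T₀⁴) = 0.35×5.670×10⁻⁸×0.236×(1564⁴ − 315.90⁴).
T⁴ − T₀⁴ = 5.98339×10¹² − 9.95860×10⁹ = 5.97343×10¹² K⁴, so P_net = 2.80×10⁴ W.

Net loss ≈ 2.80×10⁴ W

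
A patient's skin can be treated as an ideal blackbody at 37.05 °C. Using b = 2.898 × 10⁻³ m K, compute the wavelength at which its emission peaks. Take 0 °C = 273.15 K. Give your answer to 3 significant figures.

T = 37.05 °C + 273.15 = 310.20 K.
Wien's displacement law: λ_max = b/T = (2.898×10⁻³ m·K)/(310.20 K) = 9.342×10⁻⁶ m.
That is 9.34 μm, in the infrared range.

λ_max ≈ 9.34 μm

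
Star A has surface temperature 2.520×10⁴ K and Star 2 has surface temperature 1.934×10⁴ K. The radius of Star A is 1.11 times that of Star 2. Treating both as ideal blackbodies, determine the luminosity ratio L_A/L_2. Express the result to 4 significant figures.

L ∝ R²T⁴, so L_A/L_2 = (R_A/R_2)²(T_A/T_2)⁴ = (1.11)² × (2.520×10⁴/1.934×10⁴)⁴ = 1.2321 × 2.88255 = 3.552.

L_A/L_2 ≈ 3.552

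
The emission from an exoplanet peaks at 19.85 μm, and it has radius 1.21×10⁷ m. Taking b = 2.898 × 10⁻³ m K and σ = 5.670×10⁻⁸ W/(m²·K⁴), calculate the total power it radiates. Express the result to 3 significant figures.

Wien's law: T = b/λ_max = 2.898×10⁻³/1.985×10⁻⁵ = 145.995 K.
Surface area A = 4πR² = 4π(1.21×10⁷ m)² = 1.83984×10¹⁵ m².
Then P = σAT⁴ = 5.670×10⁻⁸×1.83984×10¹⁵×(145.995)⁴ = 4.74×10¹⁶ W.

P ≈ 4.74×10¹⁶ W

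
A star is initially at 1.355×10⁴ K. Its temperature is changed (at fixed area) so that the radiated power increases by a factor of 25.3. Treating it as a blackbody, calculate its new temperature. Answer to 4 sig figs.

P ∝ T⁴, so T₂/T₁ = (P₂/P₁)^(1/4) = (25.3)^(1/4) = 2.24275.
T₂ = 1.355×10⁴ × 2.24275 = 3.039×10⁴ K.

T₂ ≈ 3.039×10⁴ K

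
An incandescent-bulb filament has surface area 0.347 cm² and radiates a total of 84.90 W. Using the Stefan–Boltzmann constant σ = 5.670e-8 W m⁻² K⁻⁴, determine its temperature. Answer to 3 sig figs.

T ≈ 2.56×10³ K

Area A = 0.347 cm² = 3.47×10⁻⁵ m².
P = σAT⁴ ⇒ T = (P/(σA))^(1/4) = (84.90/(5.670×10⁻⁸×3.47×10⁻⁵))^(1/4) = 2.56×10³ K.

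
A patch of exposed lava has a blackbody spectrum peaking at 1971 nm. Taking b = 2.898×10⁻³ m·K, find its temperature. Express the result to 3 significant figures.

Wien's law gives T = b/λ_max = (2.898×10⁻³ m·K)/(1.971×10⁻⁶ m) = 1.47×10³ K.

T ≈ 1.47×10³ K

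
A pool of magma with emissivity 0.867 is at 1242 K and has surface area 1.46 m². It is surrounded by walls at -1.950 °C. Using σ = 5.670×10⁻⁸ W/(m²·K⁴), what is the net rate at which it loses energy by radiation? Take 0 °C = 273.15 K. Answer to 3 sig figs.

Surroundings: T = -1.950 °C + 273.15 = 271.200 K.
Area A = 1.46 m².
Net radiated power P_net = εσA(T⁴ − T₀⁴) = 0.867×5.670×10⁻⁸×1.46×(1242⁴ − 271.200⁴).
T⁴ − T₀⁴ = 2.37950×10¹² − 5.40952×10⁹ = 2.37409×10¹² K⁴, so P_net = 1.70×10⁵ W.

Net loss ≈ 1.70×10⁵ W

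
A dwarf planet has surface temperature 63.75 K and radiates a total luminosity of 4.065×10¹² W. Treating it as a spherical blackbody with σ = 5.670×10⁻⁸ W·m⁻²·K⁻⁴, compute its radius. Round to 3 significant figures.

R ≈ 5.88×10⁵ m

L = 4πR²σT⁴ ⇒ R = √(L/(4πσT⁴)).
σT⁴ = 0.936491 W/m², so R = √(4.065×10¹²/(4π×0.936491)) = 5.88×10⁵ m.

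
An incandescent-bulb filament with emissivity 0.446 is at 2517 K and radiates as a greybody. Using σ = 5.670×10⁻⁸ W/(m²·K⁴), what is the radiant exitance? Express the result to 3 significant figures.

Stefan–Boltzmann: I = εσT⁴ = 0.446 × 5.670×10⁻⁸ × (2517)⁴ = 1.01×10⁶ W/m².

I ≈ 1.01×10⁶ W/m²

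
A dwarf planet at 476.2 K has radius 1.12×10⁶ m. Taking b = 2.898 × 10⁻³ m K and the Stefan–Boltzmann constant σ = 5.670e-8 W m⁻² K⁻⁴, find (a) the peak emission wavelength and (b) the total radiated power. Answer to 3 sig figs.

(a) λ_max = b/T = 2.898×10⁻³/476.2 = 6.086×10⁻⁶ m = 6.09 μm.
Surface area A = 4πR² = 4π(1.12×10⁶ m)² = 1.57633×10¹³ m².
(b) P = σAT⁴ = 5.670×10⁻⁸×1.57633×10¹³×(476.2)⁴ = 4.60×10¹⁶ W.

λ_max ≈ 6.09 μm; P ≈ 4.60×10¹⁶ W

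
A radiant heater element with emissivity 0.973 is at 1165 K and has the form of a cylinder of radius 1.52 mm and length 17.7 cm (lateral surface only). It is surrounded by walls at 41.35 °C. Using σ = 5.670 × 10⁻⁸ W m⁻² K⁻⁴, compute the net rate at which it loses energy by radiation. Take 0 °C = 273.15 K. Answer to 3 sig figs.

Net loss ≈ 171 W

Surroundings: T = 41.35 °C + 273.15 = 314.50 K.
Lateral area A = 2πrL = 2π×1.52×10⁻³×0.177 = 1.69043×10⁻³ m².
Net radiated power P_net = εσA(T⁴ − T₀⁴) = 0.973×5.670×10⁻⁸×1.69043×10⁻³×(1165⁴ − 314.50⁴).
T⁴ − T₀⁴ = 1.84206×10¹² − 9.78324×10⁹ = 1.83228×10¹² K⁴, so P_net = 171 W.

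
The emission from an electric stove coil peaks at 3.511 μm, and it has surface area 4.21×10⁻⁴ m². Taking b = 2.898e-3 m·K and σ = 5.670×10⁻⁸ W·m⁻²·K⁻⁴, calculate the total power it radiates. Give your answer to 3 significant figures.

P ≈ 11.1 W

Wien's law: T = b/λ_max = 2.898×10⁻³/3.511×10⁻⁶ = 825.406 K.
Area A = 4.21×10⁻⁴ m².
Then P = σAT⁴ = 5.670×10⁻⁸×4.21×10⁻⁴×(825.406)⁴ = 11.1 W.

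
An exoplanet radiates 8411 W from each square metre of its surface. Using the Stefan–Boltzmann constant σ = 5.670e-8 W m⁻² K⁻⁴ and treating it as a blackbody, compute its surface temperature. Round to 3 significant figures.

I = σT⁴, so T = (I/σ)^(1/4) = (8411/(5.670×10⁻⁸))^(1/4) = 621 K.

T ≈ 621 K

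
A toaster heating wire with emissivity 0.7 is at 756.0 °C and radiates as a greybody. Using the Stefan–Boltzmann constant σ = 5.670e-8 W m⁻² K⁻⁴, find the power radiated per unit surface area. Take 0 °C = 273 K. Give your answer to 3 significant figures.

I ≈ 4.45×10⁴ W/m²

T = 756.0 °C + 273 = 1029.0 K.
Stefan–Boltzmann: I = εσT⁴ = 0.7 × 5.670×10⁻⁸ × (1029.0)⁴ = 4.45×10⁴ W/m².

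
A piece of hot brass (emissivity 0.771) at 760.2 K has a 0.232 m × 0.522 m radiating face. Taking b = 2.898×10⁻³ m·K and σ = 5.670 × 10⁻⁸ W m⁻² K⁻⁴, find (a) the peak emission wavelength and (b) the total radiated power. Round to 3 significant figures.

λ_max ≈ 3.81 μm; P ≈ 1.77×10³ W

(a) λ_max = b/T = 2.898×10⁻³/760.2 = 3.812×10⁻⁶ m = 3.81 μm.
Area A = 0.232 × 0.522 = 0.121104 m².
(b) P = εσAT⁴ = 0.771×5.670×10⁻⁸×0.121104×(760.2)⁴ = 1.77×10³ W.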